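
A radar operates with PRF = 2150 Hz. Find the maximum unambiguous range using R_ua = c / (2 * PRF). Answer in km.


R_ua = 3e8 / (2 * 2150) = 69767.4 m = 69.8 km

69.8 km


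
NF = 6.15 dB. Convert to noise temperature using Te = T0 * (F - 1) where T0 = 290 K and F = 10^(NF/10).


NF_lin = 10^(6.15/10) = 4.120975
Te = 290 * (4.120975 - 1) = 905.1 K

905.1 K


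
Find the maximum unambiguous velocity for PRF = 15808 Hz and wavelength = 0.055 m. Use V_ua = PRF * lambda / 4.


V_ua = 15808 * 0.055 / 4 = 217.4 m/s

217.4 m/s


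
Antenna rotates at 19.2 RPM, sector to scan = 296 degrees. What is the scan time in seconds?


t = 296 / (19.2 * 360) * 60 = 2.57 s

2.57 s


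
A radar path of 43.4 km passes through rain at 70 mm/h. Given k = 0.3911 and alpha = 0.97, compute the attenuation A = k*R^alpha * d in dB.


gamma = 0.3911 * 70^0.97 = 24.100881 dB/km
A = 24.100881 * 43.4 = 1045.98 dB

1045.98 dB


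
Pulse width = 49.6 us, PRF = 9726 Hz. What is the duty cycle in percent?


DC = 49.6e-6 * 9726 * 100 = 48.24%

48.24%


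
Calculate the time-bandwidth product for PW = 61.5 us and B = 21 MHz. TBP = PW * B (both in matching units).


TBP = 61.5 * 21 = 1291.5

1291.5


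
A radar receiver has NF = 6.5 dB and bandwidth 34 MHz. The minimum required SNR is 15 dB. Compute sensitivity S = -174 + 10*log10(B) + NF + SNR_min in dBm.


10*log10(34000000.0) = 75.31
S = -174 + 75.31 + 6.5 + 15 = -77.2 dBm

-77.2 dBm


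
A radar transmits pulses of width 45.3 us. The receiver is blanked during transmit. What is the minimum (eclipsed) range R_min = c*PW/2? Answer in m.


R_min = 3e8 * 45.3e-6 / 2 = 6795.0 m

6795.0 m


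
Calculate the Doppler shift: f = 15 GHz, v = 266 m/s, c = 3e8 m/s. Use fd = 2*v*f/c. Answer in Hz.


fd = 2 * 266 * 15000000000.0 / 3e8 = 26600.0 Hz

26600.0 Hz


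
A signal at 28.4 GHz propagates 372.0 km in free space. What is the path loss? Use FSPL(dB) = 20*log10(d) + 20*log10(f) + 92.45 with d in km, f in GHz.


20*log10(372.0) = 51.41
20*log10(28.4) = 29.07
FSPL = 172.9 dB

172.9 dB


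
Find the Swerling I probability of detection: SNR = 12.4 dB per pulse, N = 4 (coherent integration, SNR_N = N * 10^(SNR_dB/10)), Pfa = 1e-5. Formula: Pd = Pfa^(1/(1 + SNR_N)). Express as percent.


SNR_lin = 10^(12.4/10) = 17.37801
SNR_N = 4 * 17.37801 = 69.51204
1/(1 + SNR_N) = 1/70.51204 = 0.014182
Pd = (1e-5)^0.014182 = 0.84936
Pd = 84.9%

84.9%


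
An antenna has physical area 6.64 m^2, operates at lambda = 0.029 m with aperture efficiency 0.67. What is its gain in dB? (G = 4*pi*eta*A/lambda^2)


G_linear = 4*pi*0.67*6.64/0.029^2 = 66474.76
G_dB = 10*log10(66474.76) = 48.2 dB

48.2 dB


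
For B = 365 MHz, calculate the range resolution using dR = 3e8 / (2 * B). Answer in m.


dR = 3e8 / (2 * 365000000.0) = 0.41 m

0.41 m


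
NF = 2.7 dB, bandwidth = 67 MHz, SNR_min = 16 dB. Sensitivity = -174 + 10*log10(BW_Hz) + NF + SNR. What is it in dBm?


10*log10(67000000.0) = 78.26
S = -174 + 78.26 + 2.7 + 16 = -77.0 dBm

-77.0 dBm


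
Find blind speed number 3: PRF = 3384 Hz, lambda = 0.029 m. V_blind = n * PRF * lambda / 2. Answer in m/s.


V_blind = 3 * 3384 * 0.029 / 2 = 147.2 m/s

147.2 m/s


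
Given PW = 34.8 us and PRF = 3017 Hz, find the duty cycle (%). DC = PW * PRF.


DC = 34.8e-6 * 3017 * 100 = 10.5%

10.5%


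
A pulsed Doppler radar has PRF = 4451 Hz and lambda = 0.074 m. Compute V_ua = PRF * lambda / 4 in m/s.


V_ua = 4451 * 0.074 / 4 = 82.3 m/s

82.3 m/s


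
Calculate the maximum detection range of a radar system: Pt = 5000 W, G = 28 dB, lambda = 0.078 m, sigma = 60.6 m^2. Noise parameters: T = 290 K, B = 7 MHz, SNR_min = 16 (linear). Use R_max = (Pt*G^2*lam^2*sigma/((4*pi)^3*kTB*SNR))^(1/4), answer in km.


G_lin = 10^(28/10) = 630.957344
R^4 = 5000 * 630.957344^2 * 0.078^2 * 60.6 / ((4*pi)^3 * 1.38e-23 * 290 * 7000000.0 * 16)
R^4 = 8.25101e17 m^4
R_max = (8.25101e17)^(1/4) = 30138.9 m = 30.1 km

30.1 km


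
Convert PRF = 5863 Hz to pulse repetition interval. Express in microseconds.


PRI = 1/5863 = 0.0001705611 s = 170.6 us

170.6 us


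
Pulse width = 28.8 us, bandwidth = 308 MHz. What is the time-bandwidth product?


TBP = 28.8 * 308 = 8870.4

8870.4


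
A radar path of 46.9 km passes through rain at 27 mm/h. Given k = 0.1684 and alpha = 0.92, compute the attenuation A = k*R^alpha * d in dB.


gamma = 0.1684 * 27^0.92 = 3.492985 dB/km
A = 3.492985 * 46.9 = 163.82 dB

163.82 dB


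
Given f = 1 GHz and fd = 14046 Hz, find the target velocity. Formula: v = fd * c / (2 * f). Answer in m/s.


v = 14046 * 3e8 / (2 * 1000000000.0) = 2106.9 m/s

2106.9 m/s


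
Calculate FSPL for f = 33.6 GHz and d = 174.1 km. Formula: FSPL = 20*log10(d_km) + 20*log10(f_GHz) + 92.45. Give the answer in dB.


20*log10(174.1) = 44.82
20*log10(33.6) = 30.53
FSPL = 167.8 dB

167.8 dB


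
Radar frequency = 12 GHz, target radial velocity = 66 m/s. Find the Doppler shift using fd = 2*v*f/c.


fd = 2 * 66 * 12000000000.0 / 3e8 = 5280.0 Hz

5280.0 Hz


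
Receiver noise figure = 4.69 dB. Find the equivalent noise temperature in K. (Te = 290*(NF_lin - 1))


NF_lin = 10^(4.69/10) = 2.944422
Te = 290 * (2.944422 - 1) = 563.9 K

563.9 K


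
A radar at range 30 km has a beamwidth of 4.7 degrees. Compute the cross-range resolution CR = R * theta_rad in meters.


BW_rad = 0.082030475
CR = 30000 * 0.082030475 = 2460.9 m

2460.9 m


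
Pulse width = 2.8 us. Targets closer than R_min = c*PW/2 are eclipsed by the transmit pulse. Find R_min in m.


R_min = 3e8 * 2.8e-6 / 2 = 420.0 m

420.0 m


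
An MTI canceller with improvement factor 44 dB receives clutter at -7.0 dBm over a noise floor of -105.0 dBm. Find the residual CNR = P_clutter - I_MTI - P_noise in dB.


CNR = -7.0 - 44 - (-105.0) = 54.0 dB

54.0 dB


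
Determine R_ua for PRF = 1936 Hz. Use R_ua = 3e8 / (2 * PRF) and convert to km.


R_ua = 3e8 / (2 * 1936) = 77479.3 m = 77.5 km

77.5 km


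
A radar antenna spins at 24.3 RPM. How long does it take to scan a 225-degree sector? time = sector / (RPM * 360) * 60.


t = 225 / (24.3 * 360) * 60 = 1.54 s

1.54 s


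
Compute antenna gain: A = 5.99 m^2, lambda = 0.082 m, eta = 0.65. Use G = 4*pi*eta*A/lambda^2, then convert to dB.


G_linear = 4*pi*0.65*5.99/0.082^2 = 7276.5
G_dB = 10*log10(7276.5) = 38.6 dB

38.6 dB


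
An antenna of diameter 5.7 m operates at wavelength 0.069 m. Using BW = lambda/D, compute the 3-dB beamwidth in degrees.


BW_rad = 0.069 / 5.7 = 0.012105
BW_deg = 0.69 degrees

0.69 degrees


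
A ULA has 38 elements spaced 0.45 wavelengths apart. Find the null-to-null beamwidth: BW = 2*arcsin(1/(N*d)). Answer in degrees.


1/(N*d) = 1/(38*0.45) = 0.05848
BW = 2*arcsin(0.05848) = 6.7 degrees

6.7 degrees


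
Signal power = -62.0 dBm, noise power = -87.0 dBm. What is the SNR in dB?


SNR = -62.0 - (-87.0) = 25.0 dB

25.0 dB


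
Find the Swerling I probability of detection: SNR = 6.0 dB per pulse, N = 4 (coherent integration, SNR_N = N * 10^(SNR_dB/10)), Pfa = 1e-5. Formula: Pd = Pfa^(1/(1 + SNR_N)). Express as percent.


SNR_lin = 10^(6.0/10) = 3.98107
SNR_N = 4 * 3.98107 = 15.92428
1/(1 + SNR_N) = 1/16.92428 = 0.0590867
Pd = (1e-5)^0.0590867 = 0.50648
Pd = 50.6%

50.6%


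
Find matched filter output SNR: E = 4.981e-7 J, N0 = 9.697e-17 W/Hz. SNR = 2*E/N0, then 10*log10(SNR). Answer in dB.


SNR_lin = 2 * 4.981e-7 / 9.697e-17 = 1.027e10
SNR_dB = 10*log10(1.027e10) = 100.1 dB

100.1 dB


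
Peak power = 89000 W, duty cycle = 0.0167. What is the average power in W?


P_avg = 89000 * 0.0167 = 1486.3 W

1486.3 W


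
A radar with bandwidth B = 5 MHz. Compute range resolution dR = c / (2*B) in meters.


dR = 3e8 / (2 * 5000000.0) = 30.0 m

30.0 m


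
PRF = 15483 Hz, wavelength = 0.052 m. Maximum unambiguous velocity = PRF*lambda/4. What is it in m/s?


V_ua = 15483 * 0.052 / 4 = 201.3 m/s

201.3 m/s


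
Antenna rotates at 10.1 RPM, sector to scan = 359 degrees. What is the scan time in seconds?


t = 359 / (10.1 * 360) * 60 = 5.92 s

5.92 s


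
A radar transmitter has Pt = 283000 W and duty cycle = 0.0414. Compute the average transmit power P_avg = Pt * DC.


P_avg = 283000 * 0.0414 = 11716.2 W

11716.2 W


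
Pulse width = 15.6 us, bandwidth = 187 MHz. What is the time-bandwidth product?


TBP = 15.6 * 187 = 2917.2

2917.2


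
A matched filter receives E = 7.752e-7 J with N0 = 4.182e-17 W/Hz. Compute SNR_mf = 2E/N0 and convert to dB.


SNR_lin = 2 * 7.752e-7 / 4.182e-17 = 3.707e10
SNR_dB = 10*log10(3.707e10) = 105.7 dB

105.7 dB


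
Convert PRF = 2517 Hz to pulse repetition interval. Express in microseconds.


PRI = 1/2517 = 0.0003972984 s = 397.3 us

397.3 us


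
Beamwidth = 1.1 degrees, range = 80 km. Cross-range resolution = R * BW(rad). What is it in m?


BW_rad = 0.019198622
CR = 80000 * 0.019198622 = 1535.9 m

1535.9 m


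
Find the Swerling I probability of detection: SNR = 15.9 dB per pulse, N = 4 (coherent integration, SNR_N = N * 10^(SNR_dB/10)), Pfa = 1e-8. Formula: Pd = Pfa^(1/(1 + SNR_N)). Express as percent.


SNR_lin = 10^(15.9/10) = 38.90451
SNR_N = 4 * 38.90451 = 155.61804
1/(1 + SNR_N) = 1/156.61804 = 0.006385
Pd = (1e-8)^0.006385 = 0.88904
Pd = 88.9%

88.9%


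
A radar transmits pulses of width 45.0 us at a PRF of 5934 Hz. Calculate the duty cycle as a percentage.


DC = 45.0e-6 * 5934 * 100 = 26.7%

26.7%


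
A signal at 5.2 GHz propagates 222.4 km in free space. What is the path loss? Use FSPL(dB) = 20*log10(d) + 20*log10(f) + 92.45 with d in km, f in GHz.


20*log10(222.4) = 46.94
20*log10(5.2) = 14.32
FSPL = 153.7 dB

153.7 dB


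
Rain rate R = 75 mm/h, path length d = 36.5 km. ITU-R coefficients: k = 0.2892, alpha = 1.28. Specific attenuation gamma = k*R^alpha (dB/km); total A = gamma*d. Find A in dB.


gamma = 0.2892 * 75^1.28 = 72.656873 dB/km
A = 72.656873 * 36.5 = 2651.98 dB

2651.98 dB


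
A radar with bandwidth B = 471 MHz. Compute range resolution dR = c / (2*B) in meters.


dR = 3e8 / (2 * 471000000.0) = 0.32 m

0.32 m


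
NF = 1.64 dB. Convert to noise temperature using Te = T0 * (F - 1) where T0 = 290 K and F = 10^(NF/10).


NF_lin = 10^(1.64/10) = 1.458814
Te = 290 * (1.458814 - 1) = 133.1 K

133.1 K


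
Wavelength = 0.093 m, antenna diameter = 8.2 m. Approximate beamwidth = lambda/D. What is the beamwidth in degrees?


BW_rad = 0.093 / 8.2 = 0.011341
BW_deg = 0.65 degrees

0.65 degrees


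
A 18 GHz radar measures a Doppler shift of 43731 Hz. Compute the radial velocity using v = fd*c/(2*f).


v = 43731 * 3e8 / (2 * 18000000000.0) = 364.4 m/s

364.4 m/s


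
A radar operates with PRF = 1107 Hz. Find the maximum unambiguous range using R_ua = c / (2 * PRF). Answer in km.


R_ua = 3e8 / (2 * 1107) = 135501.4 m = 135.5 km

135.5 km


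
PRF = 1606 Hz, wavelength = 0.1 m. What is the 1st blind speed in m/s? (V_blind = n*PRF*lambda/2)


V_blind = 1 * 1606 * 0.1 / 2 = 80.3 m/s

80.3 m/s


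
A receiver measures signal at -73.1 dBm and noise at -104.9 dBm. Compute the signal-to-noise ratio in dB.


SNR = -73.1 - (-104.9) = 31.8 dB

31.8 dB


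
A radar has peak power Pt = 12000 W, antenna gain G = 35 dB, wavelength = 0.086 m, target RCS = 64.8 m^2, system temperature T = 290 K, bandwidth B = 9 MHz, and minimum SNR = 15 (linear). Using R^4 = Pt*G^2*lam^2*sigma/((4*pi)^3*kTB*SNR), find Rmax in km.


G_lin = 10^(35/10) = 3162.27766
R^4 = 12000 * 3162.27766^2 * 0.086^2 * 64.8 / ((4*pi)^3 * 1.38e-23 * 290 * 9000000.0 * 15)
R^4 = 5.3643e19 m^4
R_max = (5.3643e19)^(1/4) = 85581.2 m = 85.6 km

85.6 km


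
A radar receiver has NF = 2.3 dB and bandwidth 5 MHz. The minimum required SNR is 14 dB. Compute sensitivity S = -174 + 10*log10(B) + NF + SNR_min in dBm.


10*log10(5000000.0) = 66.99
S = -174 + 66.99 + 2.3 + 14 = -90.7 dBm

-90.7 dBm


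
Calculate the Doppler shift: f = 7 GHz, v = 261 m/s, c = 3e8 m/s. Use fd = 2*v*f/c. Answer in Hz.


fd = 2 * 261 * 7000000000.0 / 3e8 = 12180.0 Hz

12180.0 Hz


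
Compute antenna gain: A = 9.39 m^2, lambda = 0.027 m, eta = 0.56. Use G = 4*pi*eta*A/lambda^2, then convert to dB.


G_linear = 4*pi*0.56*9.39/0.027^2 = 90643.35
G_dB = 10*log10(90643.35) = 49.6 dB

49.6 dB


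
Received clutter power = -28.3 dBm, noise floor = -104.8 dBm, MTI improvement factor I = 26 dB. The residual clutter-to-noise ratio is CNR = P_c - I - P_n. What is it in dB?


CNR = -28.3 - 26 - (-104.8) = 50.5 dB

50.5 dB


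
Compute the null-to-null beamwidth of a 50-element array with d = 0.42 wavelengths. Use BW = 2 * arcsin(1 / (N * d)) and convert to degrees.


1/(N*d) = 1/(50*0.42) = 0.047619
BW = 2*arcsin(0.047619) = 5.5 degrees

5.5 degrees


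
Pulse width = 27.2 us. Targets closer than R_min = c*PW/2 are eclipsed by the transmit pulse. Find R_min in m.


R_min = 3e8 * 27.2e-6 / 2 = 4080.0 m

4080.0 m


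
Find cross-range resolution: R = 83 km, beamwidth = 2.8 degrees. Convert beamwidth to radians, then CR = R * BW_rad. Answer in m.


BW_rad = 0.048869219
CR = 83000 * 0.048869219 = 4056.1 m

4056.1 m


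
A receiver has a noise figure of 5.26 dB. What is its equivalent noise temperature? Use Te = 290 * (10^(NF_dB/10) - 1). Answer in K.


NF_lin = 10^(5.26/10) = 3.357376
Te = 290 * (3.357376 - 1) = 683.6 K

683.6 K


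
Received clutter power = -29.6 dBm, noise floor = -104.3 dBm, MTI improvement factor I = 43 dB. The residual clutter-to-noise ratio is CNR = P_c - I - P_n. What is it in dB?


CNR = -29.6 - 43 - (-104.3) = 31.7 dB

31.7 dB


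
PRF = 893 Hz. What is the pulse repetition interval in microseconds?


PRI = 1/893 = 0.0011198208 s = 1119.8 us

1119.8 us


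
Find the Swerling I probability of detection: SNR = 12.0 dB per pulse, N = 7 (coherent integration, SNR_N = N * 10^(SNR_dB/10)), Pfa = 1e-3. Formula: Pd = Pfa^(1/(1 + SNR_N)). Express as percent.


SNR_lin = 10^(12.0/10) = 15.84893
SNR_N = 7 * 15.84893 = 110.94251
1/(1 + SNR_N) = 1/111.94251 = 0.0089332
Pd = (1e-3)^0.0089332 = 0.94016
Pd = 94.0%

94.0%


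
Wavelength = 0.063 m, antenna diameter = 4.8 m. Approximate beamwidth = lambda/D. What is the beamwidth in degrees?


BW_rad = 0.063 / 4.8 = 0.013125
BW_deg = 0.75 degrees

0.75 degrees


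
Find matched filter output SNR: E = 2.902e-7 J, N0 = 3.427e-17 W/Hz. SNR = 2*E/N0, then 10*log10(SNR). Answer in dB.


SNR_lin = 2 * 2.902e-7 / 3.427e-17 = 1.694e10
SNR_dB = 10*log10(1.694e10) = 102.3 dB

102.3 dB


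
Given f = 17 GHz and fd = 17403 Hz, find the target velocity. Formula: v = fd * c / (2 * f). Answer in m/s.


v = 17403 * 3e8 / (2 * 17000000000.0) = 153.6 m/s

153.6 m/s


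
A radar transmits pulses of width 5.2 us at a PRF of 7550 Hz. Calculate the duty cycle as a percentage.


DC = 5.2e-6 * 7550 * 100 = 3.93%

3.93%


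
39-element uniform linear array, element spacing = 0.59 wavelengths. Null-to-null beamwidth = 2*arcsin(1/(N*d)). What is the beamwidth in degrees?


1/(N*d) = 1/(39*0.59) = 0.043459
BW = 2*arcsin(0.043459) = 5.0 degrees

5.0 degrees


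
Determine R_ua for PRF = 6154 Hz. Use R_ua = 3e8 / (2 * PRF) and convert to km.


R_ua = 3e8 / (2 * 6154) = 24374.4 m = 24.4 km

24.4 km


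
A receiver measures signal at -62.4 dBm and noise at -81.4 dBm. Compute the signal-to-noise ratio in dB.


SNR = -62.4 - (-81.4) = 19.0 dB

19.0 dB


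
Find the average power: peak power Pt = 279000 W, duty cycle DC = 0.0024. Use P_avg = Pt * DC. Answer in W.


P_avg = 279000 * 0.0024 = 669.6 W

669.6 W


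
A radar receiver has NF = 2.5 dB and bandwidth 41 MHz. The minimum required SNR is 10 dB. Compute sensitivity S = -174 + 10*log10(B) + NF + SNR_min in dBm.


10*log10(41000000.0) = 76.13
S = -174 + 76.13 + 2.5 + 10 = -85.4 dBm

-85.4 dBm


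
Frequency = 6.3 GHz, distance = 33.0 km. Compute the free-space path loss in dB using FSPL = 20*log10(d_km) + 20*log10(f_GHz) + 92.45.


20*log10(33.0) = 30.37
20*log10(6.3) = 15.99
FSPL = 138.8 dB

138.8 dB


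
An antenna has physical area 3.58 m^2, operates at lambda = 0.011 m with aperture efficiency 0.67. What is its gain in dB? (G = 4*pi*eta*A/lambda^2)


G_linear = 4*pi*0.67*3.58/0.011^2 = 249104.93
G_dB = 10*log10(249104.93) = 54.0 dB

54.0 dB


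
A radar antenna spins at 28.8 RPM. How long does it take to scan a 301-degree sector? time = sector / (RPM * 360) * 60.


t = 301 / (28.8 * 360) * 60 = 1.74 s

1.74 s


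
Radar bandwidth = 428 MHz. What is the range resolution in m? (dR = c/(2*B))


dR = 3e8 / (2 * 428000000.0) = 0.35 m

0.35 m


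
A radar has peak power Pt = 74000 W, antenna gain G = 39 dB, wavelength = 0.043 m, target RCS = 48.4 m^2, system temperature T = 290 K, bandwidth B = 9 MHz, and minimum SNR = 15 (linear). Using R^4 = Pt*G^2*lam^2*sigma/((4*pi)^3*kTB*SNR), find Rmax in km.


G_lin = 10^(39/10) = 7943.282347
R^4 = 74000 * 7943.282347^2 * 0.043^2 * 48.4 / ((4*pi)^3 * 1.38e-23 * 290 * 9000000.0 * 15)
R^4 = 3.89739e20 m^4
R_max = (3.89739e20)^(1/4) = 140505.5 m = 140.5 km

140.5 km


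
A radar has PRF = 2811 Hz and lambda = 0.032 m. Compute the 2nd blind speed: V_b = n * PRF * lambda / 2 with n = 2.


V_blind = 2 * 2811 * 0.032 / 2 = 90.0 m/s

90.0 m/s


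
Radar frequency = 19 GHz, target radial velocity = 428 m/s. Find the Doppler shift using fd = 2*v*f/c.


fd = 2 * 428 * 19000000000.0 / 3e8 = 54213.3 Hz

54213.3 Hz


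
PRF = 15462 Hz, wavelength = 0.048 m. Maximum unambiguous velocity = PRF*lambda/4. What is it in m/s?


V_ua = 15462 * 0.048 / 4 = 185.5 m/s

185.5 m/s


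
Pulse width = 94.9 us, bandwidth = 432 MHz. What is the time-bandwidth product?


TBP = 94.9 * 432 = 40996.8

40996.8


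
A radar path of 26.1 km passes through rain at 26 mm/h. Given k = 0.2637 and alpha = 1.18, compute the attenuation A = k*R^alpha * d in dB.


gamma = 0.2637 * 26^1.18 = 12.324766 dB/km
A = 12.324766 * 26.1 = 321.68 dB

321.68 dB


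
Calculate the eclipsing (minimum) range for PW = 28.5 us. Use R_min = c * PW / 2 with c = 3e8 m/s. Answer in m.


R_min = 3e8 * 28.5e-6 / 2 = 4275.0 m

4275.0 m


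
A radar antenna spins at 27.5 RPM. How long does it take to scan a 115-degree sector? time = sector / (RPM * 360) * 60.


t = 115 / (27.5 * 360) * 60 = 0.7 s

0.7 s


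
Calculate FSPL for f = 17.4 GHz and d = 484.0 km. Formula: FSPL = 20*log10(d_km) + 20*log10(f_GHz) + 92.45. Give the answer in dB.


20*log10(484.0) = 53.7
20*log10(17.4) = 24.81
FSPL = 171.0 dB

171.0 dB


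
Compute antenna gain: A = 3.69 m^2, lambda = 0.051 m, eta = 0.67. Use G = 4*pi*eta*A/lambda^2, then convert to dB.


G_linear = 4*pi*0.67*3.69/0.051^2 = 11944.57
G_dB = 10*log10(11944.57) = 40.8 dB

40.8 dB


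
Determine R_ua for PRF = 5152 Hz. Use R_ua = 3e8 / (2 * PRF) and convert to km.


R_ua = 3e8 / (2 * 5152) = 29114.9 m = 29.1 km

29.1 km


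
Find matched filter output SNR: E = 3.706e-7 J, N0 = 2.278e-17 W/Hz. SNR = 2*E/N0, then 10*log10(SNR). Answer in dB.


SNR_lin = 2 * 3.706e-7 / 2.278e-17 = 3.254e10
SNR_dB = 10*log10(3.254e10) = 105.1 dB

105.1 dB


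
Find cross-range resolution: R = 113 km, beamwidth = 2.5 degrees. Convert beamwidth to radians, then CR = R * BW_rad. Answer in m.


BW_rad = 0.043633231
CR = 113000 * 0.043633231 = 4930.6 m

4930.6 m


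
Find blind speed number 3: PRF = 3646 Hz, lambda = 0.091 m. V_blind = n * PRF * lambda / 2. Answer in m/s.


V_blind = 3 * 3646 * 0.091 / 2 = 497.7 m/s

497.7 m/s


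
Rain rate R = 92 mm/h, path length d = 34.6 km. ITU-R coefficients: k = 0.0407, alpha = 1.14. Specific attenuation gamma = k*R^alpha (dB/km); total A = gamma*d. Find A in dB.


gamma = 0.0407 * 92^1.14 = 7.052004 dB/km
A = 7.052004 * 34.6 = 244.0 dB

244.0 dB


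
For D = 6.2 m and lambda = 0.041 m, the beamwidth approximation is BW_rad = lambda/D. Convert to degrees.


BW_rad = 0.041 / 6.2 = 0.006613
BW_deg = 0.38 degrees

0.38 degrees


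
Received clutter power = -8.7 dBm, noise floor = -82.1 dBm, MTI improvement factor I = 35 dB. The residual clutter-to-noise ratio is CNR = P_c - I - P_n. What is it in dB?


CNR = -8.7 - 35 - (-82.1) = 38.4 dB

38.4 dB


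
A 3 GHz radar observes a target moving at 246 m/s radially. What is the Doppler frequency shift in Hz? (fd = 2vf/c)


fd = 2 * 246 * 3000000000.0 / 3e8 = 4920.0 Hz

4920.0 Hz


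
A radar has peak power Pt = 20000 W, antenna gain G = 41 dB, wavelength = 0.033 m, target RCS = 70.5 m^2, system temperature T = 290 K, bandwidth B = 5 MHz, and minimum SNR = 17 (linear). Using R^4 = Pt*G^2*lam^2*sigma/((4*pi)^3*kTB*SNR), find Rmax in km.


G_lin = 10^(41/10) = 12589.254118
R^4 = 20000 * 12589.254118^2 * 0.033^2 * 70.5 / ((4*pi)^3 * 1.38e-23 * 290 * 5000000.0 * 17)
R^4 = 3.60513e20 m^4
R_max = (3.60513e20)^(1/4) = 137794.0 m = 137.8 km

137.8 km


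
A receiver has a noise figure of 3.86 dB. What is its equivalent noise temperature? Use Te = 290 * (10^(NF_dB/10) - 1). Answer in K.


NF_lin = 10^(3.86/10) = 2.432204
Te = 290 * (2.432204 - 1) = 415.3 K

415.3 K


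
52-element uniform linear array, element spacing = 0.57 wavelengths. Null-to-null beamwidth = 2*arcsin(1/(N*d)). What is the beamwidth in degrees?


1/(N*d) = 1/(52*0.57) = 0.033738
BW = 2*arcsin(0.033738) = 3.9 degrees

3.9 degrees


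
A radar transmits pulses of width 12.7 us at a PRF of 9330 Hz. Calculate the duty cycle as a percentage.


DC = 12.7e-6 * 9330 * 100 = 11.85%

11.85%


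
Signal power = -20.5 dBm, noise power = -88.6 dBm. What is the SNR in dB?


SNR = -20.5 - (-88.6) = 68.1 dB

68.1 dB


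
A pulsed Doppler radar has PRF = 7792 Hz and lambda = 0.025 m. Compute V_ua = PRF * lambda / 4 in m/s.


V_ua = 7792 * 0.025 / 4 = 48.7 m/s

48.7 m/s


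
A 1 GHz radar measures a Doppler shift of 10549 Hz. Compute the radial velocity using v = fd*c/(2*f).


v = 10549 * 3e8 / (2 * 1000000000.0) = 1582.4 m/s

1582.4 m/s


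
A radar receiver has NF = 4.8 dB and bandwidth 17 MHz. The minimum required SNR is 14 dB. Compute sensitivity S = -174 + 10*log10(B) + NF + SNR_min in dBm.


10*log10(17000000.0) = 72.3
S = -174 + 72.3 + 4.8 + 14 = -82.9 dBm

-82.9 dBm


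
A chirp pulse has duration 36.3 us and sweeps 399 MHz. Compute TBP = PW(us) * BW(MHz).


TBP = 36.3 * 399 = 14483.7

14483.7


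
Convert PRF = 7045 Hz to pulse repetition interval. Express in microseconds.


PRI = 1/7045 = 0.0001419446 s = 141.9 us

141.9 us


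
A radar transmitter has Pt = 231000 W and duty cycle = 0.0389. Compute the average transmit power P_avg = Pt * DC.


P_avg = 231000 * 0.0389 = 8985.9 W

8985.9 W


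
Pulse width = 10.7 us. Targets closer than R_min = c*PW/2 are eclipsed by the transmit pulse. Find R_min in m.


R_min = 3e8 * 10.7e-6 / 2 = 1605.0 m

1605.0 m


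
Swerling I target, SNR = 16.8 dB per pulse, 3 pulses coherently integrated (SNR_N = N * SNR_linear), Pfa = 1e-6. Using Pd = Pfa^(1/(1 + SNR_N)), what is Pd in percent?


SNR_lin = 10^(16.8/10) = 47.86301
SNR_N = 3 * 47.86301 = 143.58903
1/(1 + SNR_N) = 1/144.58903 = 0.0069162
Pd = (1e-6)^0.0069162 = 0.90887
Pd = 90.9%

90.9%


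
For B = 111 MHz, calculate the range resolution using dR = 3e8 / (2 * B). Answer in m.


dR = 3e8 / (2 * 111000000.0) = 1.35 m

1.35 m


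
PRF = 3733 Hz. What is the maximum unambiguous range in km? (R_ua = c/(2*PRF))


R_ua = 3e8 / (2 * 3733) = 40182.2 m = 40.2 km

40.2 km


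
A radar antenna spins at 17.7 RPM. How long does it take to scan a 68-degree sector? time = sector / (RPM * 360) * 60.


t = 68 / (17.7 * 360) * 60 = 0.64 s

0.64 s


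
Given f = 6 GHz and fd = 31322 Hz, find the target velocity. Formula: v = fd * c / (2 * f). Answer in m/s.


v = 31322 * 3e8 / (2 * 6000000000.0) = 783.1 m/s

783.1 m/s


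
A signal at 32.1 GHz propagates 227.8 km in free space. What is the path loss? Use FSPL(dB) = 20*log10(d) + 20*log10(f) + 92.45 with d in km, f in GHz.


20*log10(227.8) = 47.15
20*log10(32.1) = 30.13
FSPL = 169.7 dB

169.7 dB


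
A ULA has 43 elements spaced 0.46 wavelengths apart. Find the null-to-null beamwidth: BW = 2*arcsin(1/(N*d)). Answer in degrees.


1/(N*d) = 1/(43*0.46) = 0.050556
BW = 2*arcsin(0.050556) = 5.8 degrees

5.8 degrees


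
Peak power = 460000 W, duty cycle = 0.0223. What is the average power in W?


P_avg = 460000 * 0.0223 = 10258.0 W

10258.0 W


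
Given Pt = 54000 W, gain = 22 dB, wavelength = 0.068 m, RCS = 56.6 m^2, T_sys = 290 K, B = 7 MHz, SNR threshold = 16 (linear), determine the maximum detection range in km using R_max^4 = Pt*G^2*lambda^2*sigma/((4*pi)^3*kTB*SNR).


G_lin = 10^(22/10) = 158.489319
R^4 = 54000 * 158.489319^2 * 0.068^2 * 56.6 / ((4*pi)^3 * 1.38e-23 * 290 * 7000000.0 * 16)
R^4 = 3.9912e17 m^4
R_max = (3.9912e17)^(1/4) = 25134.8 m = 25.1 km

25.1 km


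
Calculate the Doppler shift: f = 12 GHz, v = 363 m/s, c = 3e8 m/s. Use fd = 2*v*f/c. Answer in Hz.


fd = 2 * 363 * 12000000000.0 / 3e8 = 29040.0 Hz

29040.0 Hz


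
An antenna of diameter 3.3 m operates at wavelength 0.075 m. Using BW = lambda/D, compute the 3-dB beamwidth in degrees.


BW_rad = 0.075 / 3.3 = 0.022727
BW_deg = 1.3 degrees

1.3 degrees


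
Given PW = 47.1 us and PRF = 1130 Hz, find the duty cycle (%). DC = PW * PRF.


DC = 47.1e-6 * 1130 * 100 = 5.32%

5.32%


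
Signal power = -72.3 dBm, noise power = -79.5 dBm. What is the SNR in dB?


SNR = -72.3 - (-79.5) = 7.2 dB

7.2 dB


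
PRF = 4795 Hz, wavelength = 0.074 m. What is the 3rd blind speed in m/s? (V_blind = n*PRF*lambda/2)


V_blind = 3 * 4795 * 0.074 / 2 = 532.2 m/s

532.2 m/s


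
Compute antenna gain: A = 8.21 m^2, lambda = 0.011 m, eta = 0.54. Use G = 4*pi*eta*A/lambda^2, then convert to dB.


G_linear = 4*pi*0.54*8.21/0.011^2 = 460427.67
G_dB = 10*log10(460427.67) = 56.6 dB

56.6 dB


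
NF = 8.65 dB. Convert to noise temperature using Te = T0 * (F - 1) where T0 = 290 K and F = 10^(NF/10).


NF_lin = 10^(8.65/10) = 7.328245
Te = 290 * (7.328245 - 1) = 1835.2 K

1835.2 K


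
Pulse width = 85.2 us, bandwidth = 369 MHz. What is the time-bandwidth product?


TBP = 85.2 * 369 = 31438.8

31438.8


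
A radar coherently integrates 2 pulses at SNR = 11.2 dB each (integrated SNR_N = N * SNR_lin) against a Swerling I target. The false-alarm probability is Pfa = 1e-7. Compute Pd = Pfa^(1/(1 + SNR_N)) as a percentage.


SNR_lin = 10^(11.2/10) = 13.18257
SNR_N = 2 * 13.18257 = 26.36514
1/(1 + SNR_N) = 1/27.36514 = 0.0365428
Pd = (1e-7)^0.0365428 = 0.55488
Pd = 55.5%

55.5%


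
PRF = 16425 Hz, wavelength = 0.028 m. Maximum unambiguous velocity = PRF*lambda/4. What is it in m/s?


V_ua = 16425 * 0.028 / 4 = 115.0 m/s

115.0 m/s


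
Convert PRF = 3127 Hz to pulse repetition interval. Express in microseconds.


PRI = 1/3127 = 0.0003197953 s = 319.8 us

319.8 us


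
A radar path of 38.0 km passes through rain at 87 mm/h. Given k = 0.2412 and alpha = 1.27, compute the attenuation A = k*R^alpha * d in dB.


gamma = 0.2412 * 87^1.27 = 70.075589 dB/km
A = 70.075589 * 38.0 = 2662.87 dB

2662.87 dB


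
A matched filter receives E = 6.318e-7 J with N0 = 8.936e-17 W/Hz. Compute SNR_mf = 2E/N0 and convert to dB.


SNR_lin = 2 * 6.318e-7 / 8.936e-17 = 1.414e10
SNR_dB = 10*log10(1.414e10) = 101.5 dB

101.5 dB


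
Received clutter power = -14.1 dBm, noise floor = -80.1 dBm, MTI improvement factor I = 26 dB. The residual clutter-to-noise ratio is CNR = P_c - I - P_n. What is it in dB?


CNR = -14.1 - 26 - (-80.1) = 40.0 dB

40.0 dB


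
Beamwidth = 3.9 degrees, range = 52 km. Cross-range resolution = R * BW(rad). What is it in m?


BW_rad = 0.068067841
CR = 52000 * 0.068067841 = 3539.5 m

3539.5 m


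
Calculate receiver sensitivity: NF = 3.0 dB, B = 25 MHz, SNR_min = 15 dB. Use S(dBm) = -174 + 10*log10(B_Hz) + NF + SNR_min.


10*log10(25000000.0) = 73.98
S = -174 + 73.98 + 3.0 + 15 = -82.0 dBm

-82.0 dBm


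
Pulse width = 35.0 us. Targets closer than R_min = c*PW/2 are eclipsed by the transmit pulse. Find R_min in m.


R_min = 3e8 * 35.0e-6 / 2 = 5250.0 m

5250.0 m


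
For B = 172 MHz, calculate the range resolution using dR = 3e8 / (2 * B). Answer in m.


dR = 3e8 / (2 * 172000000.0) = 0.87 m

0.87 m


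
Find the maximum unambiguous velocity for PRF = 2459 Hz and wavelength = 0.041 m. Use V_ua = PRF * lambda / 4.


V_ua = 2459 * 0.041 / 4 = 25.2 m/s

25.2 m/s


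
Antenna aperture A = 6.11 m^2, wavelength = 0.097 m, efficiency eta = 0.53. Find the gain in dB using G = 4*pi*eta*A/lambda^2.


G_linear = 4*pi*0.53*6.11/0.097^2 = 4324.97
G_dB = 10*log10(4324.97) = 36.4 dB

36.4 dB


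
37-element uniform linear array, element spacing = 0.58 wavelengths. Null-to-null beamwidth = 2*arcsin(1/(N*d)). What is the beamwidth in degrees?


1/(N*d) = 1/(37*0.58) = 0.046598
BW = 2*arcsin(0.046598) = 5.3 degrees

5.3 degrees


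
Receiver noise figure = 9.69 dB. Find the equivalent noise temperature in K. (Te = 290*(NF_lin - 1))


NF_lin = 10^(9.69/10) = 9.311079
Te = 290 * (9.311079 - 1) = 2410.2 K

2410.2 K


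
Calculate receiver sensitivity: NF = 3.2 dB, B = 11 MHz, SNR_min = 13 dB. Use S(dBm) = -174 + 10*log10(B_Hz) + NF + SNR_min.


10*log10(11000000.0) = 70.41
S = -174 + 70.41 + 3.2 + 13 = -87.4 dBm

-87.4 dBm


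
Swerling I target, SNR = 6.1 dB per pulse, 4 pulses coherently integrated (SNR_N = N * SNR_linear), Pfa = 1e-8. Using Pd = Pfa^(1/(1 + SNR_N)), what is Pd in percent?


SNR_lin = 10^(6.1/10) = 4.0738
SNR_N = 4 * 4.0738 = 16.2952
1/(1 + SNR_N) = 1/17.2952 = 0.0578195
Pd = (1e-8)^0.0578195 = 0.3447
Pd = 34.5%

34.5%


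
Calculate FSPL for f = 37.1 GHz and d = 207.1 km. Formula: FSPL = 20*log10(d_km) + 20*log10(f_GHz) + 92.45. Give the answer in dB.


20*log10(207.1) = 46.32
20*log10(37.1) = 31.39
FSPL = 170.2 dB

170.2 dB


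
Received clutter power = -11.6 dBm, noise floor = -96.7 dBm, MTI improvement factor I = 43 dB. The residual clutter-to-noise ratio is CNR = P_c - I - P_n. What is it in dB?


CNR = -11.6 - 43 - (-96.7) = 42.1 dB

42.1 dB


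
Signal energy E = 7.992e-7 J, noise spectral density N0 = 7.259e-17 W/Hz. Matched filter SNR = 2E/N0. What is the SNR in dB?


SNR_lin = 2 * 7.992e-7 / 7.259e-17 = 2.202e10
SNR_dB = 10*log10(2.202e10) = 103.4 dB

103.4 dB


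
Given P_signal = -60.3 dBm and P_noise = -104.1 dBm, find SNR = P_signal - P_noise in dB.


SNR = -60.3 - (-104.1) = 43.8 dB

43.8 dB


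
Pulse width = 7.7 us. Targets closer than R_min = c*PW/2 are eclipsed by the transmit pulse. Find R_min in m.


R_min = 3e8 * 7.7e-6 / 2 = 1155.0 m

1155.0 m


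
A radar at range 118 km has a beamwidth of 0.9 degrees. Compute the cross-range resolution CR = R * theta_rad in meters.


BW_rad = 0.015707963
CR = 118000 * 0.015707963 = 1853.5 m

1853.5 m


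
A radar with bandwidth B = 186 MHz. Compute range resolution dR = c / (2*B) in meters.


dR = 3e8 / (2 * 186000000.0) = 0.81 m

0.81 m


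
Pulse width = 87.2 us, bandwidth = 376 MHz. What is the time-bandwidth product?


TBP = 87.2 * 376 = 32787.2

32787.2


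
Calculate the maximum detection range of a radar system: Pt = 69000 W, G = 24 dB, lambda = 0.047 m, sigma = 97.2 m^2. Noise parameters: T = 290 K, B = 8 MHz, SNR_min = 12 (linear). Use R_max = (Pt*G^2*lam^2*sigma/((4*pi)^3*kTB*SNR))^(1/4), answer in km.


G_lin = 10^(24/10) = 251.188643
R^4 = 69000 * 251.188643^2 * 0.047^2 * 97.2 / ((4*pi)^3 * 1.38e-23 * 290 * 8000000.0 * 12)
R^4 = 1.22612e18 m^4
R_max = (1.22612e18)^(1/4) = 33276.2 m = 33.3 km

33.3 km


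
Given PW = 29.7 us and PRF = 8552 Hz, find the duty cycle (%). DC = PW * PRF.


DC = 29.7e-6 * 8552 * 100 = 25.4%

25.4%


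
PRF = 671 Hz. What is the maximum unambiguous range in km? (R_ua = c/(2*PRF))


R_ua = 3e8 / (2 * 671) = 223546.9 m = 223.5 km

223.5 km


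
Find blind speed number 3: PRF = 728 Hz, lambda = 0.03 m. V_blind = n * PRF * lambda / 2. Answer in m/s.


V_blind = 3 * 728 * 0.03 / 2 = 32.8 m/s

32.8 m/s


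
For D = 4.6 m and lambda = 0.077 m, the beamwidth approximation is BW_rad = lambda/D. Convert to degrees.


BW_rad = 0.077 / 4.6 = 0.016739
BW_deg = 0.96 degrees

0.96 degrees


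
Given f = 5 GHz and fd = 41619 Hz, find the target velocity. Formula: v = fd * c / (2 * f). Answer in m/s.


v = 41619 * 3e8 / (2 * 5000000000.0) = 1248.6 m/s

1248.6 m/s


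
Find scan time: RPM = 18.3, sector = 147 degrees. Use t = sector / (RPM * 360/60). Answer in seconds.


t = 147 / (18.3 * 360) * 60 = 1.34 s

1.34 s


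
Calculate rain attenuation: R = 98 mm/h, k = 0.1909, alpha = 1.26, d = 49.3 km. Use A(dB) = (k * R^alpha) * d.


gamma = 0.1909 * 98^1.26 = 61.624128 dB/km
A = 61.624128 * 49.3 = 3038.07 dB

3038.07 dB


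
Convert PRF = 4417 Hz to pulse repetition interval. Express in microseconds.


PRI = 1/4417 = 0.000226398 s = 226.4 us

226.4 us


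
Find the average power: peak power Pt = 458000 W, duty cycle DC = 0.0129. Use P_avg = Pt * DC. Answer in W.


P_avg = 458000 * 0.0129 = 5908.2 W

5908.2 W


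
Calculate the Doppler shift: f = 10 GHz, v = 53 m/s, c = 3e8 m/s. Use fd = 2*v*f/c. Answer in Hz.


fd = 2 * 53 * 10000000000.0 / 3e8 = 3533.3 Hz

3533.3 Hz


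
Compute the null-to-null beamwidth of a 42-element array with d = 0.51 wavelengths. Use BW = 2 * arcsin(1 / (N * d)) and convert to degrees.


1/(N*d) = 1/(42*0.51) = 0.046685
BW = 2*arcsin(0.046685) = 5.4 degrees

5.4 degrees


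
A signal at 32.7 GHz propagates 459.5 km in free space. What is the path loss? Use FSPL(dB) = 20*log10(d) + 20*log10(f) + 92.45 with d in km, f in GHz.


20*log10(459.5) = 53.25
20*log10(32.7) = 30.29
FSPL = 176.0 dB

176.0 dB


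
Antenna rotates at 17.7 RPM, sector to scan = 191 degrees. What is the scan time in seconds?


t = 191 / (17.7 * 360) * 60 = 1.8 s

1.8 s


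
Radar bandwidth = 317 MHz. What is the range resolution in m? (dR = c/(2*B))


dR = 3e8 / (2 * 317000000.0) = 0.47 m

0.47 m


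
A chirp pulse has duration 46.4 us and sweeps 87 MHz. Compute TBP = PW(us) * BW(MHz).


TBP = 46.4 * 87 = 4036.8

4036.8


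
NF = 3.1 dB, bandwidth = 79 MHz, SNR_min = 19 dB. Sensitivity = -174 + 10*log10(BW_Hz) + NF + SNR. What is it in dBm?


10*log10(79000000.0) = 78.98
S = -174 + 78.98 + 3.1 + 19 = -72.9 dBm

-72.9 dBm


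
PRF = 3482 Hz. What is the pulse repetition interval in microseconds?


PRI = 1/3482 = 0.0002871913 s = 287.2 us

287.2 us


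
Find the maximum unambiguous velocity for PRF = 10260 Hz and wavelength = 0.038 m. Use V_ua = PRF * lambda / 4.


V_ua = 10260 * 0.038 / 4 = 97.5 m/s

97.5 m/s


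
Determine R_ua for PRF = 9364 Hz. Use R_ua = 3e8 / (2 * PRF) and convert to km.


R_ua = 3e8 / (2 * 9364) = 16018.8 m = 16.0 km

16.0 km


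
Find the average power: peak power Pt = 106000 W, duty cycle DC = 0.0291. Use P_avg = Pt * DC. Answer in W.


P_avg = 106000 * 0.0291 = 3084.6 W

3084.6 W


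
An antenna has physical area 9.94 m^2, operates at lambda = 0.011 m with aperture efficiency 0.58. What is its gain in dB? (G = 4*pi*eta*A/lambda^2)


G_linear = 4*pi*0.58*9.94/0.011^2 = 598740.83
G_dB = 10*log10(598740.83) = 57.8 dB

57.8 dB


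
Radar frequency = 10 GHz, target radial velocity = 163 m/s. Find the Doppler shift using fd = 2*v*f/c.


fd = 2 * 163 * 10000000000.0 / 3e8 = 10866.7 Hz

10866.7 Hz


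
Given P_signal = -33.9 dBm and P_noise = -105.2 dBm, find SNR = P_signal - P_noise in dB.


SNR = -33.9 - (-105.2) = 71.3 dB

71.3 dB


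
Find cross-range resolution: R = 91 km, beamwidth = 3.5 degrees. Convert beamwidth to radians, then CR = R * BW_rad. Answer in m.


BW_rad = 0.061086524
CR = 91000 * 0.061086524 = 5558.9 m

5558.9 m


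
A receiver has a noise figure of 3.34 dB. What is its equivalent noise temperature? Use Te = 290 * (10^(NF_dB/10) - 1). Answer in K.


NF_lin = 10^(3.34/10) = 2.157744
Te = 290 * (2.157744 - 1) = 335.7 K

335.7 K


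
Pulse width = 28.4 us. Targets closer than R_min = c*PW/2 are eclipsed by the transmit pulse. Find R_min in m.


R_min = 3e8 * 28.4e-6 / 2 = 4260.0 m

4260.0 m


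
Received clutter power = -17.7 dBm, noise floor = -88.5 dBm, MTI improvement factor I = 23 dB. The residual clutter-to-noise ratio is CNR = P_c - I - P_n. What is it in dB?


CNR = -17.7 - 23 - (-88.5) = 47.8 dB

47.8 dB


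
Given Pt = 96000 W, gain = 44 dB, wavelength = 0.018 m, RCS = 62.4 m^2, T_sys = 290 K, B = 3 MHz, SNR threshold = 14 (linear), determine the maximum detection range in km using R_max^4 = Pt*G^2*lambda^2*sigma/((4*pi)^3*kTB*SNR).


G_lin = 10^(44/10) = 25118.864315
R^4 = 96000 * 25118.864315^2 * 0.018^2 * 62.4 / ((4*pi)^3 * 1.38e-23 * 290 * 3000000.0 * 14)
R^4 = 3.67151e21 m^4
R_max = (3.67151e21)^(1/4) = 246156.4 m = 246.2 km

246.2 km


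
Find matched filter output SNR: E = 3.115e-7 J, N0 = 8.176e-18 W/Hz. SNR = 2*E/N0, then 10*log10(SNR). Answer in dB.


SNR_lin = 2 * 3.115e-7 / 8.176e-18 = 7.62e10
SNR_dB = 10*log10(7.62e10) = 108.8 dB

108.8 dB


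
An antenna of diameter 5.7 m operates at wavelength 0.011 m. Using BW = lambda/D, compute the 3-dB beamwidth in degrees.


BW_rad = 0.011 / 5.7 = 0.00193
BW_deg = 0.11 degrees

0.11 degrees


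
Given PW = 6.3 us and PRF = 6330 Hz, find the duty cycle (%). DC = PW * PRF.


DC = 6.3e-6 * 6330 * 100 = 3.99%

3.99%


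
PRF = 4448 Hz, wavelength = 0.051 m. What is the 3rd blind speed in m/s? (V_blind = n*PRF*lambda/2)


V_blind = 3 * 4448 * 0.051 / 2 = 340.3 m/s

340.3 m/s


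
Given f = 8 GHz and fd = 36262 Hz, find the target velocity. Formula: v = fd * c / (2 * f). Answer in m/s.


v = 36262 * 3e8 / (2 * 8000000000.0) = 679.9 m/s

679.9 m/s


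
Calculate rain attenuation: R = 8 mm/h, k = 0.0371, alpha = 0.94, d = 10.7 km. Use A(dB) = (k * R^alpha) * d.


gamma = 0.0371 * 8^0.94 = 0.261986 dB/km
A = 0.261986 * 10.7 = 2.8 dB

2.8 dB


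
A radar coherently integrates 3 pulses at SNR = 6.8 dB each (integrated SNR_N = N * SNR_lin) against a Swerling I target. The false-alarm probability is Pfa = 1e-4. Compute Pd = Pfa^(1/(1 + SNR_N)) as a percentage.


SNR_lin = 10^(6.8/10) = 4.7863
SNR_N = 3 * 4.7863 = 14.3589
1/(1 + SNR_N) = 1/15.3589 = 0.0651088
Pd = (1e-4)^0.0651088 = 0.54899
Pd = 54.9%

54.9%


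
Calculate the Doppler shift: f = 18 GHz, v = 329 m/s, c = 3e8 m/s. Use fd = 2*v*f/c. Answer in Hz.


fd = 2 * 329 * 18000000000.0 / 3e8 = 39480.0 Hz

39480.0 Hz


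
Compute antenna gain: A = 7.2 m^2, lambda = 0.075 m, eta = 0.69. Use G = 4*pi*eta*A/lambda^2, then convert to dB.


G_linear = 4*pi*0.69*7.2/0.075^2 = 11098.62
G_dB = 10*log10(11098.62) = 40.5 dB

40.5 dB


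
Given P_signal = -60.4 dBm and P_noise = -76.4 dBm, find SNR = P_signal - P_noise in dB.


SNR = -60.4 - (-76.4) = 16.0 dB

16.0 dB


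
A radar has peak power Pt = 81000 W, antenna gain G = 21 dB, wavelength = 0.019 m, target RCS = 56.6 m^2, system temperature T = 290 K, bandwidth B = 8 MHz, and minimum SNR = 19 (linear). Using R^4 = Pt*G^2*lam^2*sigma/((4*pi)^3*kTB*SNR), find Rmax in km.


G_lin = 10^(21/10) = 125.892541
R^4 = 81000 * 125.892541^2 * 0.019^2 * 56.6 / ((4*pi)^3 * 1.38e-23 * 290 * 8000000.0 * 19)
R^4 = 2.17299e16 m^4
R_max = (2.17299e16)^(1/4) = 12141.3 m = 12.1 km

12.1 km


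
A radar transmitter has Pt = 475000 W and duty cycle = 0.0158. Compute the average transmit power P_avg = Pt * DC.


P_avg = 475000 * 0.0158 = 7505.0 W

7505.0 W


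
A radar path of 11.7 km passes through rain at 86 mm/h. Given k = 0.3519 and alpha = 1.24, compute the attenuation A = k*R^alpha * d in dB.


gamma = 0.3519 * 86^1.24 = 88.144932 dB/km
A = 88.144932 * 11.7 = 1031.3 dB

1031.3 dB
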